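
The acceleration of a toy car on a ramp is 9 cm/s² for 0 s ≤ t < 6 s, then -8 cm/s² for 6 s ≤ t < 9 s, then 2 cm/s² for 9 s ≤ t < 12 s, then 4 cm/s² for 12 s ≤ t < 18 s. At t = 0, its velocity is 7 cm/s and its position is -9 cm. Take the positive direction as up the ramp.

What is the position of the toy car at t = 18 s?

On each constant-a segment, Δv = aΔt and Δx = v₀Δt + ½aΔt²; chain segment to segment.
0–6 s: v starts 7 cm/s; Δx = 7·6 + ½·9·6² = 204 cm; v ends 61 cm/s.
6–9 s: v starts 61 cm/s; Δx = 61·3 + ½·-8·3² = 147 cm; v ends 37 cm/s.
9–12 s: v starts 37 cm/s; Δx = 37·3 + ½·2·3² = 120 cm; v ends 43 cm/s.
12–18 s: v starts 43 cm/s; Δx = 43·6 + ½·4·6² = 330 cm; v ends 67 cm/s.
x(18) = -9 + Σ Δx = 792 cm.

792 cm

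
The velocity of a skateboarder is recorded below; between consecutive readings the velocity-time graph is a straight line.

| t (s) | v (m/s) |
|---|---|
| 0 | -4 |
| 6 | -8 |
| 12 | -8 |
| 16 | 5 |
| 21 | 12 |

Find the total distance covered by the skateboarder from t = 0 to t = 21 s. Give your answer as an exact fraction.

Total distance travelled is ∫|v| dt — sum the magnitudes of each area piece.
0–6 s: |½(-4 + -8)(6)| = 36 m
6–12 s: |-8| × 6 = 48 m
12–16 s: v = 0 at t = 188/13 s; triangle areas 128/13 + 50/13 = 178/13 m
16–21 s: |½(5 + 12)(5)| = 42.5 m
Total distance = 3645/26 m

3645/26 m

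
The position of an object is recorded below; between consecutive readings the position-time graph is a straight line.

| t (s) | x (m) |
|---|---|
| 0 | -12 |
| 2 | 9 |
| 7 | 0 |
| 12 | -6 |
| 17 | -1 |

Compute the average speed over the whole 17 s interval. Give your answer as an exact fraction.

41/17 m/s

Average speed = (total path length)/(elapsed time); on a piecewise-linear x-t graph the path length is Σ|Δx|.
0–2 s: |Δx| = |9 − -12| = 21 m
2–7 s: |Δx| = |0 − 9| = 9 m
7–12 s: |Δx| = |-6 − 0| = 6 m
12–17 s: |Δx| = |-1 − -6| = 5 m
Total path = 41 m; average speed = 41/17 = 41/17 m/s.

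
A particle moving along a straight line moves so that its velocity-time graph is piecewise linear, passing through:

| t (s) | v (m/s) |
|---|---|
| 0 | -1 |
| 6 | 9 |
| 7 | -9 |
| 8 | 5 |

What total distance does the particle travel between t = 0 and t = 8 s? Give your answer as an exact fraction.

1151/35 m

Total distance travelled is ∫|v| dt — sum the magnitudes of each area piece.
0–6 s: v = 0 at t = 0.6 s; triangle areas 0.3 + 24.3 = 24.6 m
6–7 s: v = 0 at t = 6.5 s; triangle areas 2.25 + 2.25 = 4.5 m
7–8 s: v = 0 at t = 107/14 s; triangle areas 81/28 + 25/28 = 53/14 m
Total distance = 1151/35 m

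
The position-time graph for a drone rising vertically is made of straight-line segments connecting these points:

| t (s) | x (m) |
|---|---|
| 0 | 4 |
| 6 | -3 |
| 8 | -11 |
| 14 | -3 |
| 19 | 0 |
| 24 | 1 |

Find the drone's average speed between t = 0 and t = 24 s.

1.125 m/s

Average speed = (total path length)/(elapsed time); on a piecewise-linear x-t graph the path length is Σ|Δx|.
0–6 s: |Δx| = |-3 − 4| = 7 m
6–8 s: |Δx| = |-11 − -3| = 8 m
8–14 s: |Δx| = |-3 − -11| = 8 m
14–19 s: |Δx| = |0 − -3| = 3 m
19–24 s: |Δx| = |1 − 0| = 1 m
Total path = 27 m; average speed = 27/24 = 1.125 m/s.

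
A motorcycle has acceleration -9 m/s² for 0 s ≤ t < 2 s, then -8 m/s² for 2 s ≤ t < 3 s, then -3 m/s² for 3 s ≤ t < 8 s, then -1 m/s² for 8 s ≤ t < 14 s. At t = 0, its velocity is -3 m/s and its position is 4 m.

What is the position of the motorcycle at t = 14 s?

On each constant-a segment, Δv = aΔt and Δx = v₀Δt + ½aΔt²; chain segment to segment.
0–2 s: v starts -3 m/s; Δx = -3·2 + ½·-9·2² = -24 m; v ends -21 m/s.
2–3 s: v starts -21 m/s; Δx = -21·1 + ½·-8·1² = -25 m; v ends -29 m/s.
3–8 s: v starts -29 m/s; Δx = -29·5 + ½·-3·5² = -182.5 m; v ends -44 m/s.
8–14 s: v starts -44 m/s; Δx = -44·6 + ½·-1·6² = -282 m; v ends -50 m/s.
x(14) = 4 + Σ Δx = -509.5 m.

-509.5 m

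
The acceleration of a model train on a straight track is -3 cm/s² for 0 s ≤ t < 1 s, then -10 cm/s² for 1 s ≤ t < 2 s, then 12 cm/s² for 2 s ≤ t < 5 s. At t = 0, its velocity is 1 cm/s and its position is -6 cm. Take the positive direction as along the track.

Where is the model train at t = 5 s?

4.5 cm

On each constant-a segment, Δv = aΔt and Δx = v₀Δt + ½aΔt²; chain segment to segment.
0–1 s: v starts 1 cm/s; Δx = 1·1 + ½·-3·1² = -0.5 cm; v ends -2 cm/s.
1–2 s: v starts -2 cm/s; Δx = -2·1 + ½·-10·1² = -7 cm; v ends -12 cm/s.
2–5 s: v starts -12 cm/s; Δx = -12·3 + ½·12·3² = 18 cm; v ends 24 cm/s.
x(5) = -6 + Σ Δx = 4.5 cm.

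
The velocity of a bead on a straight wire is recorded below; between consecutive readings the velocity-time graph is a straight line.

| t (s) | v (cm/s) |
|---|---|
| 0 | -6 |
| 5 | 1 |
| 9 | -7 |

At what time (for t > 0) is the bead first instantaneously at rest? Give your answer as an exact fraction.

v changes sign on 0–5 s (from -6 to 1); the graph is linear there, so v = 0 at t = 0 + (6)·(5 − 0)/(1 − -6) = 30/7 s.

t = 30/7 s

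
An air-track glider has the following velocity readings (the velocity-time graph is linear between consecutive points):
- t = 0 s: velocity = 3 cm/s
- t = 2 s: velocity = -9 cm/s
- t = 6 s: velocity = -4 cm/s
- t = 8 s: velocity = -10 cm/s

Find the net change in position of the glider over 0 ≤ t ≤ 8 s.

Net displacement equals the area under the velocity-time graph (areas below the axis count negative).
0–2 s: ½(3 + -9)(2) = -6 cm
2–6 s: ½(-9 + -4)(4) = -26 cm
6–8 s: ½(-4 + -10)(2) = -14 cm
Net displacement = -46 cm

-46 cm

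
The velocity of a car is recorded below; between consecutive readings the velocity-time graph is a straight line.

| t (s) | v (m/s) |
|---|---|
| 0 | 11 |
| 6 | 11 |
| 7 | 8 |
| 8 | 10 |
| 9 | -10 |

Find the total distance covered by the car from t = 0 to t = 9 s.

89.5 m

Distance (not displacement) is the total path length: add the absolute areas under v-t.
0–6 s: |11| × 6 = 66 m
6–7 s: |½(11 + 8)(1)| = 9.5 m
7–8 s: |½(8 + 10)(1)| = 9 m
8–9 s: v = 0 at t = 8.5 s; triangle areas 2.5 + 2.5 = 5 m
Total distance = 89.5 m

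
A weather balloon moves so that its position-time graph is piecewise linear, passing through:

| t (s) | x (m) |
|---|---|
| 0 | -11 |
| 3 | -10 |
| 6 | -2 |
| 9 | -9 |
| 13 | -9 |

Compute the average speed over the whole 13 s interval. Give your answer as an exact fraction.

16/13 m/s

Average speed = (total path length)/(elapsed time); on a piecewise-linear x-t graph the path length is Σ|Δx|.
0–3 s: |Δx| = |-10 − -11| = 1 m
3–6 s: |Δx| = |-2 − -10| = 8 m
6–9 s: |Δx| = |-9 − -2| = 7 m
9–13 s: |Δx| = |-9 − -9| = 0 m
Total path = 16 m; average speed = 16/13 = 16/13 m/s.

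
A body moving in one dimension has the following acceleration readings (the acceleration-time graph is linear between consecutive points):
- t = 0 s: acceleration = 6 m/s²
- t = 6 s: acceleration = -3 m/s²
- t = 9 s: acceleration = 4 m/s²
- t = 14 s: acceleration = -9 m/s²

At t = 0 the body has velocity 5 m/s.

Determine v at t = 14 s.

3 m/s

Δv equals the area under the a-t graph; then v = v₀ + Δv.
0–6 s: ½(6 + -3)(6) = 9 m/s
6–9 s: ½(-3 + 4)(3) = 1.5 m/s
9–14 s: ½(4 + -9)(5) = -12.5 m/s
Δv = -2 m/s, so v(14) = 5 + (-2) = 3 m/s.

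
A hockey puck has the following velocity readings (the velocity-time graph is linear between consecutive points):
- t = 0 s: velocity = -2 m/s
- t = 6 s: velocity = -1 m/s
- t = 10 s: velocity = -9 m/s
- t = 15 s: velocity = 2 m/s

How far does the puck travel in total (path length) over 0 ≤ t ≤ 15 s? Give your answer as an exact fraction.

1063/22 m

Total distance travelled is ∫|v| dt — sum the magnitudes of each area piece.
0–6 s: |½(-2 + -1)(6)| = 9 m
6–10 s: |½(-1 + -9)(4)| = 20 m
10–15 s: v = 0 at t = 155/11 s; triangle areas 405/22 + 10/11 = 425/22 m
Total distance = 1063/22 m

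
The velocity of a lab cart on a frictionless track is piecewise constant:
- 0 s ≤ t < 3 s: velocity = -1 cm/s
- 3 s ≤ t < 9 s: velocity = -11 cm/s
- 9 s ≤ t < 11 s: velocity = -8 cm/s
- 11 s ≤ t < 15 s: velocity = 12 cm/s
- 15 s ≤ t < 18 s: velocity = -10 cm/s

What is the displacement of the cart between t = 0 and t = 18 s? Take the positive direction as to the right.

Net displacement equals the area under the velocity-time graph (areas below the axis count negative).
0–3 s: -1 × 3 = -3 cm
3–9 s: -11 × 6 = -66 cm
9–11 s: -8 × 2 = -16 cm
11–15 s: 12 × 4 = 48 cm
15–18 s: -10 × 3 = -30 cm
Net displacement = -67 cm

-67 cm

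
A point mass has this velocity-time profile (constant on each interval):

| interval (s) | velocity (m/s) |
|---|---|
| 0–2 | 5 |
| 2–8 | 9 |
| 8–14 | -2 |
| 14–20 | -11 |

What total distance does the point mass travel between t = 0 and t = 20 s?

142 m

Total distance travelled is ∫|v| dt — sum the magnitudes of each area piece.
0–2 s: |5| × 2 = 10 m
2–8 s: |9| × 6 = 54 m
8–14 s: |-2| × 6 = 12 m
14–20 s: |-11| × 6 = 66 m
Total distance = 142 m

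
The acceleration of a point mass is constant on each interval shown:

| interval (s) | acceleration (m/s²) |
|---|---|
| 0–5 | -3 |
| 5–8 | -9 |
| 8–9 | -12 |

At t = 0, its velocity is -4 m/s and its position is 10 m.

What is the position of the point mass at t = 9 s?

On each constant-a segment, Δv = aΔt and Δx = v₀Δt + ½aΔt²; chain segment to segment.
0–5 s: v starts -4 m/s; Δx = -4·5 + ½·-3·5² = -57.5 m; v ends -19 m/s.
5–8 s: v starts -19 m/s; Δx = -19·3 + ½·-9·3² = -97.5 m; v ends -46 m/s.
8–9 s: v starts -46 m/s; Δx = -46·1 + ½·-12·1² = -52 m; v ends -58 m/s.
x(9) = 10 + Σ Δx = -197 m.

-197 m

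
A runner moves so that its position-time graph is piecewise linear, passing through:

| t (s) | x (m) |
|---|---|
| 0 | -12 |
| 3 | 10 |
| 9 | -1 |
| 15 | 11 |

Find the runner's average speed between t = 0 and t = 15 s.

Average speed = (total path length)/(elapsed time); on a piecewise-linear x-t graph the path length is Σ|Δx|.
0–3 s: |Δx| = |10 − -12| = 22 m
3–9 s: |Δx| = |-1 − 10| = 11 m
9–15 s: |Δx| = |11 − -1| = 12 m
Total path = 45 m; average speed = 45/15 = 3 m/s.

3 m/s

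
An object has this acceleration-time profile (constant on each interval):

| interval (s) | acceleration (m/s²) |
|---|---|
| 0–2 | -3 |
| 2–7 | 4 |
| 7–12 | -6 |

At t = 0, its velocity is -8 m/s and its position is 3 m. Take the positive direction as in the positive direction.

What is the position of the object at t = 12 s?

-84 m

On each constant-a segment, Δv = aΔt and Δx = v₀Δt + ½aΔt²; chain segment to segment.
0–2 s: v starts -8 m/s; Δx = -8·2 + ½·-3·2² = -22 m; v ends -14 m/s.
2–7 s: v starts -14 m/s; Δx = -14·5 + ½·4·5² = -20 m; v ends 6 m/s.
7–12 s: v starts 6 m/s; Δx = 6·5 + ½·-6·5² = -45 m; v ends -24 m/s.
x(12) = 3 + Σ Δx = -84 m.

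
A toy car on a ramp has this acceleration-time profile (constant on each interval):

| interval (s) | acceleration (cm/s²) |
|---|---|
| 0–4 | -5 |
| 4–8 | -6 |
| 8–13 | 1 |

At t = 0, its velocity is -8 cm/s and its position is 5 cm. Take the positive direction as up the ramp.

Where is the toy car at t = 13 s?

-474.5 cm

On each constant-a segment, Δv = aΔt and Δx = v₀Δt + ½aΔt²; chain segment to segment.
0–4 s: v starts -8 cm/s; Δx = -8·4 + ½·-5·4² = -72 cm; v ends -28 cm/s.
4–8 s: v starts -28 cm/s; Δx = -28·4 + ½·-6·4² = -160 cm; v ends -52 cm/s.
8–13 s: v starts -52 cm/s; Δx = -52·5 + ½·1·5² = -247.5 cm; v ends -47 cm/s.
x(13) = 5 + Σ Δx = -474.5 cm.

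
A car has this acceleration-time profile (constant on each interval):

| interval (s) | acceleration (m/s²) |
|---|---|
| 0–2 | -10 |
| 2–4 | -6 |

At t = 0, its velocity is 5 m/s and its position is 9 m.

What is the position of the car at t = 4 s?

-43 m

On each constant-a segment, Δv = aΔt and Δx = v₀Δt + ½aΔt²; chain segment to segment.
0–2 s: v starts 5 m/s; Δx = 5·2 + ½·-10·2² = -10 m; v ends -15 m/s.
2–4 s: v starts -15 m/s; Δx = -15·2 + ½·-6·2² = -42 m; v ends -27 m/s.
x(4) = 9 + Σ Δx = -43 m.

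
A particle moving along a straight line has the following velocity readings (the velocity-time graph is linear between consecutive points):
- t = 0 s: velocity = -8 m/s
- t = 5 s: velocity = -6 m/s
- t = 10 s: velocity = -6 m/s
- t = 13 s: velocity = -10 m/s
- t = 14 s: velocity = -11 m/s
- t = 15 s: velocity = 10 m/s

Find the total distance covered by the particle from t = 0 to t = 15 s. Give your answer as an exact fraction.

Total distance travelled is ∫|v| dt — sum the magnitudes of each area piece.
0–5 s: |½(-8 + -6)(5)| = 35 m
5–10 s: |-6| × 5 = 30 m
10–13 s: |½(-6 + -10)(3)| = 24 m
13–14 s: |½(-10 + -11)(1)| = 10.5 m
14–15 s: v = 0 at t = 305/21 s; triangle areas 121/42 + 50/21 = 221/42 m
Total distance = 2200/21 m

2200/21 m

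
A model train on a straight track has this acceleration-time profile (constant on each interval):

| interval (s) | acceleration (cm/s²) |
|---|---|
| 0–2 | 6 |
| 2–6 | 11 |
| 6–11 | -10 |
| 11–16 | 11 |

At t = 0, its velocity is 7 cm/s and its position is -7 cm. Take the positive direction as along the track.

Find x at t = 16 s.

575.5 cm

On each constant-a segment, Δv = aΔt and Δx = v₀Δt + ½aΔt²; chain segment to segment.
0–2 s: v starts 7 cm/s; Δx = 7·2 + ½·6·2² = 26 cm; v ends 19 cm/s.
2–6 s: v starts 19 cm/s; Δx = 19·4 + ½·11·4² = 164 cm; v ends 63 cm/s.
6–11 s: v starts 63 cm/s; Δx = 63·5 + ½·-10·5² = 190 cm; v ends 13 cm/s.
11–16 s: v starts 13 cm/s; Δx = 13·5 + ½·11·5² = 202.5 cm; v ends 68 cm/s.
x(16) = -7 + Σ Δx = 575.5 cm.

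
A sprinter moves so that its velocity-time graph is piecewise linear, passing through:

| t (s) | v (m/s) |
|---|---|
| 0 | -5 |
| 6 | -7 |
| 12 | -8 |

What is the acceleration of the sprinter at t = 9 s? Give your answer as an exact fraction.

Acceleration is the slope of the v-t graph on 6–12 s: (-8 − -7)/(12 − 6) = -1/6 m/s².

-1/6 m/s²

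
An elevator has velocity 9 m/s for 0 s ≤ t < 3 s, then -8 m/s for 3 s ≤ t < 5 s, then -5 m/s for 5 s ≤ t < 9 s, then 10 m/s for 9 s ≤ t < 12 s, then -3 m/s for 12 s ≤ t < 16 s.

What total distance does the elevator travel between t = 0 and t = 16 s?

105 m

Distance (not displacement) is the total path length: add the absolute areas under v-t.
0–3 s: |9| × 3 = 27 m
3–5 s: |-8| × 2 = 16 m
5–9 s: |-5| × 4 = 20 m
9–12 s: |10| × 3 = 30 m
12–16 s: |-3| × 4 = 12 m
Total distance = 105 m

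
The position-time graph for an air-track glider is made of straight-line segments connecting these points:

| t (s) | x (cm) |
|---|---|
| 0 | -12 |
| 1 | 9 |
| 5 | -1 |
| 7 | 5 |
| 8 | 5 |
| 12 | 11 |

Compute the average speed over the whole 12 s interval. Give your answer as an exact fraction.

43/12 cm/s

Average speed = (total path length)/(elapsed time); on a piecewise-linear x-t graph the path length is Σ|Δx|.
0–1 s: |Δx| = |9 − -12| = 21 cm
1–5 s: |Δx| = |-1 − 9| = 10 cm
5–7 s: |Δx| = |5 − -1| = 6 cm
7–8 s: |Δx| = |5 − 5| = 0 cm
8–12 s: |Δx| = |11 − 5| = 6 cm
Total path = 43 cm; average speed = 43/12 = 43/12 cm/s.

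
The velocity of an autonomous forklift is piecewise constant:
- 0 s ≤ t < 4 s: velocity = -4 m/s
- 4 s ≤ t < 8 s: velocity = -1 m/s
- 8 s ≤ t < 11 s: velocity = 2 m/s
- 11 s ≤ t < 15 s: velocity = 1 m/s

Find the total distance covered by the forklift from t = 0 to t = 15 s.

Total distance travelled is ∫|v| dt — sum the magnitudes of each area piece.
0–4 s: |-4| × 4 = 16 m
4–8 s: |-1| × 4 = 4 m
8–11 s: |2| × 3 = 6 m
11–15 s: |1| × 4 = 4 m
Total distance = 30 m

30 m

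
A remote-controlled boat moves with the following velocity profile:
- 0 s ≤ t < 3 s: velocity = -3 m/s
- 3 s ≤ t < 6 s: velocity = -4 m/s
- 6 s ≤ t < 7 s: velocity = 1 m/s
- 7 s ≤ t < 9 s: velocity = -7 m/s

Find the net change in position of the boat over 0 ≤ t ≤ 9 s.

Displacement is the signed area under the v-t curve.
0–3 s: -3 × 3 = -9 m
3–6 s: -4 × 3 = -12 m
6–7 s: 1 × 1 = 1 m
7–9 s: -7 × 2 = -14 m
Net displacement = -34 m

-34 m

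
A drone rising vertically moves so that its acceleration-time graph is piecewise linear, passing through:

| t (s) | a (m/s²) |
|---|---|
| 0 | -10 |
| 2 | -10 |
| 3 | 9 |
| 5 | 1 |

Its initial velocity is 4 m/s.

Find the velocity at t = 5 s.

Δv equals the area under the a-t graph; then v = v₀ + Δv.
0–2 s: -10 × 2 = -20 m/s
2–3 s: ½(-10 + 9)(1) = -0.5 m/s
3–5 s: ½(9 + 1)(2) = 10 m/s
Δv = -10.5 m/s, so v(5) = 4 + (-10.5) = -6.5 m/s.

-6.5 m/s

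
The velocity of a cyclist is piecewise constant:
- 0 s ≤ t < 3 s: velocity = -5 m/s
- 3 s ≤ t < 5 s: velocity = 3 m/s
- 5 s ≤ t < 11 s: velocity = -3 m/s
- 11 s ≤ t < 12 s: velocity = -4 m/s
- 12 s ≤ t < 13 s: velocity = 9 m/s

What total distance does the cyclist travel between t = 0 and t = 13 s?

Distance (not displacement) is the total path length: add the absolute areas under v-t.
0–3 s: |-5| × 3 = 15 m
3–5 s: |3| × 2 = 6 m
5–11 s: |-3| × 6 = 18 m
11–12 s: |-4| × 1 = 4 m
12–13 s: |9| × 1 = 9 m
Total distance = 52 m

52 m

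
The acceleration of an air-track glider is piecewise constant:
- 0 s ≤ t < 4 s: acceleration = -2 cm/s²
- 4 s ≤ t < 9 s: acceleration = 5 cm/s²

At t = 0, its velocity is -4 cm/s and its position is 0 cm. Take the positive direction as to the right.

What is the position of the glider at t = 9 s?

On each constant-a segment, Δv = aΔt and Δx = v₀Δt + ½aΔt²; chain segment to segment.
0–4 s: v starts -4 cm/s; Δx = -4·4 + ½·-2·4² = -32 cm; v ends -12 cm/s.
4–9 s: v starts -12 cm/s; Δx = -12·5 + ½·5·5² = 2.5 cm; v ends 13 cm/s.
x(9) = 0 + Σ Δx = -29.5 cm.

-29.5 cm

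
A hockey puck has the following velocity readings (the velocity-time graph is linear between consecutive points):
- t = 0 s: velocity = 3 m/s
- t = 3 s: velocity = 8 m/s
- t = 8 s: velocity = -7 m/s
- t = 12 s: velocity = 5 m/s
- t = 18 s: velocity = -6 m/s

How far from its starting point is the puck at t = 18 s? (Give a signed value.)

12 m

Displacement is the signed area under the v-t curve.
0–3 s: ½(3 + 8)(3) = 16.5 m
3–8 s: ½(8 + -7)(5) = 2.5 m
8–12 s: ½(-7 + 5)(4) = -4 m
12–18 s: ½(5 + -6)(6) = -3 m
Net displacement = 12 m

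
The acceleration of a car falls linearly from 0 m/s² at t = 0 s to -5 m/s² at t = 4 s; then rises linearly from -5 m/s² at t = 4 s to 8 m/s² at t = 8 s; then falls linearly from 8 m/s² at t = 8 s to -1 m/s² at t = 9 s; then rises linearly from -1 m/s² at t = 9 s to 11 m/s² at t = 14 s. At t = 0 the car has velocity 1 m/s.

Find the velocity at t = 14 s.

25.5 m/s

Δv equals the area under the a-t graph; then v = v₀ + Δv.
0–4 s: ½(0 + -5)(4) = -10 m/s
4–8 s: ½(-5 + 8)(4) = 6 m/s
8–9 s: ½(8 + -1)(1) = 3.5 m/s
9–14 s: ½(-1 + 11)(5) = 25 m/s
Δv = 24.5 m/s, so v(14) = 1 + (24.5) = 25.5 m/s.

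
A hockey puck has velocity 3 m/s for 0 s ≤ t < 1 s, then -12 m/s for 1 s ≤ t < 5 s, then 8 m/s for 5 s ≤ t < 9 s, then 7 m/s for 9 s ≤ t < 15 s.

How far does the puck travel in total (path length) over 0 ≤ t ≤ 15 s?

Distance (not displacement) is the total path length: add the absolute areas under v-t.
0–1 s: |3| × 1 = 3 m
1–5 s: |-12| × 4 = 48 m
5–9 s: |8| × 4 = 32 m
9–15 s: |7| × 6 = 42 m
Total distance = 125 m

125 m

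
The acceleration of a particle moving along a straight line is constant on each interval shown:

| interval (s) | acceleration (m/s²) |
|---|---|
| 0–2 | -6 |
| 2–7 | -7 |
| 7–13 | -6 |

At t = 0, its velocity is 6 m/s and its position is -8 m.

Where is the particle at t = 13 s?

-479.5 m

On each constant-a segment, Δv = aΔt and Δx = v₀Δt + ½aΔt²; chain segment to segment.
0–2 s: v starts 6 m/s; Δx = 6·2 + ½·-6·2² = 0 m; v ends -6 m/s.
2–7 s: v starts -6 m/s; Δx = -6·5 + ½·-7·5² = -117.5 m; v ends -41 m/s.
7–13 s: v starts -41 m/s; Δx = -41·6 + ½·-6·6² = -354 m; v ends -77 m/s.
x(13) = -8 + Σ Δx = -479.5 m.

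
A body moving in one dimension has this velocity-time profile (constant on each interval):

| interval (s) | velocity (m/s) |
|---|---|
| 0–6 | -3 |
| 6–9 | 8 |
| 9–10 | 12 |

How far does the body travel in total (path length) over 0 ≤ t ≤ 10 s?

Distance (not displacement) is the total path length: add the absolute areas under v-t.
0–6 s: |-3| × 6 = 18 m
6–9 s: |8| × 3 = 24 m
9–10 s: |12| × 1 = 12 m
Total distance = 54 m

54 m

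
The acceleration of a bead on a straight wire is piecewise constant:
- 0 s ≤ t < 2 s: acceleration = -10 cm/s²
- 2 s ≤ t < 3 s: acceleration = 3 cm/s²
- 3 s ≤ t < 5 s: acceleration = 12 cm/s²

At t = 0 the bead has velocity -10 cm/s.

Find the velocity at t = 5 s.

Δv equals the area under the a-t graph; then v = v₀ + Δv.
0–2 s: -10 × 2 = -20 cm/s
2–3 s: 3 × 1 = 3 cm/s
3–5 s: 12 × 2 = 24 cm/s
Δv = 7 cm/s, so v(5) = -10 + (7) = -3 cm/s.

-3 cm/s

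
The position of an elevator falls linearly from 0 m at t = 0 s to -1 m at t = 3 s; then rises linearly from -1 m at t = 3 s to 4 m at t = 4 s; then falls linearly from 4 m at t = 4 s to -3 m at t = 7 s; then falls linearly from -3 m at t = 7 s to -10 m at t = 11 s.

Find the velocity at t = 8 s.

-1.75 m/s

Velocity is the slope of the x-t graph on 7–11 s: (-10 − -3)/(11 − 7) = -1.75 m/s.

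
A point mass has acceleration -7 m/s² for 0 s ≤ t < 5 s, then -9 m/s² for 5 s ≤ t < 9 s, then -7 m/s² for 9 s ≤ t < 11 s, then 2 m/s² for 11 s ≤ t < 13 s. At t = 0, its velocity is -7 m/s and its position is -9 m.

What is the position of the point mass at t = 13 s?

On each constant-a segment, Δv = aΔt and Δx = v₀Δt + ½aΔt²; chain segment to segment.
0–5 s: v starts -7 m/s; Δx = -7·5 + ½·-7·5² = -122.5 m; v ends -42 m/s.
5–9 s: v starts -42 m/s; Δx = -42·4 + ½·-9·4² = -240 m; v ends -78 m/s.
9–11 s: v starts -78 m/s; Δx = -78·2 + ½·-7·2² = -170 m; v ends -92 m/s.
11–13 s: v starts -92 m/s; Δx = -92·2 + ½·2·2² = -180 m; v ends -88 m/s.
x(13) = -9 + Σ Δx = -721.5 m.

-721.5 m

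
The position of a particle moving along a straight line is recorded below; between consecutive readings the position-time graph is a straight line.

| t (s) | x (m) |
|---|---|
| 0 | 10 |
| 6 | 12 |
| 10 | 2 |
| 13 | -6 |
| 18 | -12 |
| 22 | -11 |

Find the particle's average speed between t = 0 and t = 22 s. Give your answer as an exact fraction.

Average speed = (total path length)/(elapsed time); on a piecewise-linear x-t graph the path length is Σ|Δx|.
0–6 s: |Δx| = |12 − 10| = 2 m
6–10 s: |Δx| = |2 − 12| = 10 m
10–13 s: |Δx| = |-6 − 2| = 8 m
13–18 s: |Δx| = |-12 − -6| = 6 m
18–22 s: |Δx| = |-11 − -12| = 1 m
Total path = 27 m; average speed = 27/22 = 27/22 m/s.

27/22 m/s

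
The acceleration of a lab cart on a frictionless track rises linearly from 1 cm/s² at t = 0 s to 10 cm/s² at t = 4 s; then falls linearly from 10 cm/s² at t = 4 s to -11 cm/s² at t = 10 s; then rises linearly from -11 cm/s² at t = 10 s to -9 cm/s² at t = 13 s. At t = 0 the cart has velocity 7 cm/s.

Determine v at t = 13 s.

-4 cm/s

Δv equals the area under the a-t graph; then v = v₀ + Δv.
0–4 s: ½(1 + 10)(4) = 22 cm/s
4–10 s: ½(10 + -11)(6) = -3 cm/s
10–13 s: ½(-11 + -9)(3) = -30 cm/s
Δv = -11 cm/s, so v(13) = 7 + (-11) = -4 cm/s.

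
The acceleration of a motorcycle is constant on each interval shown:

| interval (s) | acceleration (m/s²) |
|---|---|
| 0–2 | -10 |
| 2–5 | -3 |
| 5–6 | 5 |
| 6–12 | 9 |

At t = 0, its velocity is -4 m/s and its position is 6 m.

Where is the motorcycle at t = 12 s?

-144 m

On each constant-a segment, Δv = aΔt and Δx = v₀Δt + ½aΔt²; chain segment to segment.
0–2 s: v starts -4 m/s; Δx = -4·2 + ½·-10·2² = -28 m; v ends -24 m/s.
2–5 s: v starts -24 m/s; Δx = -24·3 + ½·-3·3² = -85.5 m; v ends -33 m/s.
5–6 s: v starts -33 m/s; Δx = -33·1 + ½·5·1² = -30.5 m; v ends -28 m/s.
6–12 s: v starts -28 m/s; Δx = -28·6 + ½·9·6² = -6 m; v ends 26 m/s.
x(12) = 6 + Σ Δx = -144 m.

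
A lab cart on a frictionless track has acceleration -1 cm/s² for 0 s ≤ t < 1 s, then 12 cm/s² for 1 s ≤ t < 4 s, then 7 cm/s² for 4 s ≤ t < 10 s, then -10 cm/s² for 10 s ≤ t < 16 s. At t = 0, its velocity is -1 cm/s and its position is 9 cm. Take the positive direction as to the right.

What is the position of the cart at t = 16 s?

On each constant-a segment, Δv = aΔt and Δx = v₀Δt + ½aΔt²; chain segment to segment.
0–1 s: v starts -1 cm/s; Δx = -1·1 + ½·-1·1² = -1.5 cm; v ends -2 cm/s.
1–4 s: v starts -2 cm/s; Δx = -2·3 + ½·12·3² = 48 cm; v ends 34 cm/s.
4–10 s: v starts 34 cm/s; Δx = 34·6 + ½·7·6² = 330 cm; v ends 76 cm/s.
10–16 s: v starts 76 cm/s; Δx = 76·6 + ½·-10·6² = 276 cm; v ends 16 cm/s.
x(16) = 9 + Σ Δx = 661.5 cm.

661.5 cm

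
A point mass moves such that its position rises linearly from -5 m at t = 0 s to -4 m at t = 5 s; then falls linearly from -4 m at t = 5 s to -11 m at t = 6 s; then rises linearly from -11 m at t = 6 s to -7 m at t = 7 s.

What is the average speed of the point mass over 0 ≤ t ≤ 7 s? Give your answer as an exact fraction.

Average speed = (total path length)/(elapsed time); on a piecewise-linear x-t graph the path length is Σ|Δx|.
0–5 s: |Δx| = |-4 − -5| = 1 m
5–6 s: |Δx| = |-11 − -4| = 7 m
6–7 s: |Δx| = |-7 − -11| = 4 m
Total path = 12 m; average speed = 12/7 = 12/7 m/s.

12/7 m/s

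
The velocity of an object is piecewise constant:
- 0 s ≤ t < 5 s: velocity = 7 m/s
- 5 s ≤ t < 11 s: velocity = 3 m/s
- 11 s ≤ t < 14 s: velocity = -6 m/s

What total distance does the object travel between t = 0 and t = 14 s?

71 m

Distance (not displacement) is the total path length: add the absolute areas under v-t.
0–5 s: |7| × 5 = 35 m
5–11 s: |3| × 6 = 18 m
11–14 s: |-6| × 3 = 18 m
Total distance = 71 m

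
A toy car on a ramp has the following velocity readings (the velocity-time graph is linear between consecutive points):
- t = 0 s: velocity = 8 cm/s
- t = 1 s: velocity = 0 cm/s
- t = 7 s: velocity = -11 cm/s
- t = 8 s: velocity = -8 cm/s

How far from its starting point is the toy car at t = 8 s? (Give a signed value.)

-38.5 cm

Displacement is the signed area under the v-t curve.
0–1 s: ½(8 + 0)(1) = 4 cm
1–7 s: ½(0 + -11)(6) = -33 cm
7–8 s: ½(-11 + -8)(1) = -9.5 cm
Net displacement = -38.5 cm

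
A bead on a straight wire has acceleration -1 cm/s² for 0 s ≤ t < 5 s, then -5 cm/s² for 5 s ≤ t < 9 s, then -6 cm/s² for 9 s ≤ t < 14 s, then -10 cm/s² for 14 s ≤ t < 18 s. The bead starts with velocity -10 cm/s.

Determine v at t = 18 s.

Δv equals the area under the a-t graph; then v = v₀ + Δv.
0–5 s: -1 × 5 = -5 cm/s
5–9 s: -5 × 4 = -20 cm/s
9–14 s: -6 × 5 = -30 cm/s
14–18 s: -10 × 4 = -40 cm/s
Δv = -95 cm/s, so v(18) = -10 + (-95) = -105 cm/s.

-105 cm/s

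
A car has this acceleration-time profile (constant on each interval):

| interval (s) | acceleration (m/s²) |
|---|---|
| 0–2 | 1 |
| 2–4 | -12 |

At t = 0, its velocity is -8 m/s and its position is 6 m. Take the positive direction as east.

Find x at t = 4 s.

-44 m

On each constant-a segment, Δv = aΔt and Δx = v₀Δt + ½aΔt²; chain segment to segment.
0–2 s: v starts -8 m/s; Δx = -8·2 + ½·1·2² = -14 m; v ends -6 m/s.
2–4 s: v starts -6 m/s; Δx = -6·2 + ½·-12·2² = -36 m; v ends -30 m/s.
x(4) = 6 + Σ Δx = -44 m.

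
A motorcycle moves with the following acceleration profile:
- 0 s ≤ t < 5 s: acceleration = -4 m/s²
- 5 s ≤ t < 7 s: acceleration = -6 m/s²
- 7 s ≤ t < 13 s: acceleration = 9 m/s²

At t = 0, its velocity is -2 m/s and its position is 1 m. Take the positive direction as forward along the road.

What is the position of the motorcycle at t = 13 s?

On each constant-a segment, Δv = aΔt and Δx = v₀Δt + ½aΔt²; chain segment to segment.
0–5 s: v starts -2 m/s; Δx = -2·5 + ½·-4·5² = -60 m; v ends -22 m/s.
5–7 s: v starts -22 m/s; Δx = -22·2 + ½·-6·2² = -56 m; v ends -34 m/s.
7–13 s: v starts -34 m/s; Δx = -34·6 + ½·9·6² = -42 m; v ends 20 m/s.
x(13) = 1 + Σ Δx = -157 m.

-157 m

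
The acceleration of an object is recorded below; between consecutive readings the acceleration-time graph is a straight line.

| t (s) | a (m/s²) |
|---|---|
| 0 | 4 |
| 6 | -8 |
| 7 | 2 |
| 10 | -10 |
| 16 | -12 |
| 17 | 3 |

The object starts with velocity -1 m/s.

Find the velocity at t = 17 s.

Δv equals the area under the a-t graph; then v = v₀ + Δv.
0–6 s: ½(4 + -8)(6) = -12 m/s
6–7 s: ½(-8 + 2)(1) = -3 m/s
7–10 s: ½(2 + -10)(3) = -12 m/s
10–16 s: ½(-10 + -12)(6) = -66 m/s
16–17 s: ½(-12 + 3)(1) = -4.5 m/s
Δv = -97.5 m/s, so v(17) = -1 + (-97.5) = -98.5 m/s.

-98.5 m/s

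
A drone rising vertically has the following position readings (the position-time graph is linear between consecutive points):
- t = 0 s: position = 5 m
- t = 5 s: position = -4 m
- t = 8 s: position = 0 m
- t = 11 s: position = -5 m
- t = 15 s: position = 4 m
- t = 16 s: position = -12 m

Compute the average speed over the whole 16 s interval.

Average speed = (total path length)/(elapsed time); on a piecewise-linear x-t graph the path length is Σ|Δx|.
0–5 s: |Δx| = |-4 − 5| = 9 m
5–8 s: |Δx| = |0 − -4| = 4 m
8–11 s: |Δx| = |-5 − 0| = 5 m
11–15 s: |Δx| = |4 − -5| = 9 m
15–16 s: |Δx| = |-12 − 4| = 16 m
Total path = 43 m; average speed = 43/16 = 2.6875 m/s.

2.6875 m/s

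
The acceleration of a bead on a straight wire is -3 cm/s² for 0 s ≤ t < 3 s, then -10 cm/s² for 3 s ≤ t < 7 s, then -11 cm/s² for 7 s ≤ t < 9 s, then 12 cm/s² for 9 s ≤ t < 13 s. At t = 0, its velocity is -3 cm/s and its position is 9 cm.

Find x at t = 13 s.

-467.5 cm

On each constant-a segment, Δv = aΔt and Δx = v₀Δt + ½aΔt²; chain segment to segment.
0–3 s: v starts -3 cm/s; Δx = -3·3 + ½·-3·3² = -22.5 cm; v ends -12 cm/s.
3–7 s: v starts -12 cm/s; Δx = -12·4 + ½·-10·4² = -128 cm; v ends -52 cm/s.
7–9 s: v starts -52 cm/s; Δx = -52·2 + ½·-11·2² = -126 cm; v ends -74 cm/s.
9–13 s: v starts -74 cm/s; Δx = -74·4 + ½·12·4² = -200 cm; v ends -26 cm/s.
x(13) = 9 + Σ Δx = -467.5 cm.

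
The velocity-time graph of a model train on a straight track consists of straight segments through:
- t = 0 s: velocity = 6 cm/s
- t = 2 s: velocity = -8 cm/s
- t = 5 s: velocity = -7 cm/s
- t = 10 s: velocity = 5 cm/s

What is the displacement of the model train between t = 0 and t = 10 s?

-29.5 cm

Net displacement equals the area under the velocity-time graph (areas below the axis count negative).
0–2 s: ½(6 + -8)(2) = -2 cm
2–5 s: ½(-8 + -7)(3) = -22.5 cm
5–10 s: ½(-7 + 5)(5) = -5 cm
Net displacement = -29.5 cm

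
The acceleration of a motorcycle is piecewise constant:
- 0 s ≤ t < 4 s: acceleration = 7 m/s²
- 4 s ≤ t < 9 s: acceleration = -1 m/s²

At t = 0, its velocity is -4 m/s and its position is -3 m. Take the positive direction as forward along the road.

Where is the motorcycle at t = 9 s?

144.5 m

On each constant-a segment, Δv = aΔt and Δx = v₀Δt + ½aΔt²; chain segment to segment.
0–4 s: v starts -4 m/s; Δx = -4·4 + ½·7·4² = 40 m; v ends 24 m/s.
4–9 s: v starts 24 m/s; Δx = 24·5 + ½·-1·5² = 107.5 m; v ends 19 m/s.
x(9) = -3 + Σ Δx = 144.5 m.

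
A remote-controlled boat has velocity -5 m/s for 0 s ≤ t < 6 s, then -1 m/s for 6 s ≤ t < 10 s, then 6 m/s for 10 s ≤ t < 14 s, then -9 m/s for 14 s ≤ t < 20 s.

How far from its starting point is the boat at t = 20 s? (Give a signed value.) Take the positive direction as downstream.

-64 m

Net displacement equals the area under the velocity-time graph (areas below the axis count negative).
0–6 s: -5 × 6 = -30 m
6–10 s: -1 × 4 = -4 m
10–14 s: 6 × 4 = 24 m
14–20 s: -9 × 6 = -54 m
Net displacement = -64 m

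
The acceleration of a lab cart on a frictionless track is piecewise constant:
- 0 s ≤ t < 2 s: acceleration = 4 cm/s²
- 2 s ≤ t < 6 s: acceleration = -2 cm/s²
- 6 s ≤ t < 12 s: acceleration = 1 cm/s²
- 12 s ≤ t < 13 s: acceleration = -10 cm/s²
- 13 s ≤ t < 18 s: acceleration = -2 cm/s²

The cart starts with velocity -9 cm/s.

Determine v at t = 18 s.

Δv equals the area under the a-t graph; then v = v₀ + Δv.
0–2 s: 4 × 2 = 8 cm/s
2–6 s: -2 × 4 = -8 cm/s
6–12 s: 1 × 6 = 6 cm/s
12–13 s: -10 × 1 = -10 cm/s
13–18 s: -2 × 5 = -10 cm/s
Δv = -14 cm/s, so v(18) = -9 + (-14) = -23 cm/s.

-23 cm/s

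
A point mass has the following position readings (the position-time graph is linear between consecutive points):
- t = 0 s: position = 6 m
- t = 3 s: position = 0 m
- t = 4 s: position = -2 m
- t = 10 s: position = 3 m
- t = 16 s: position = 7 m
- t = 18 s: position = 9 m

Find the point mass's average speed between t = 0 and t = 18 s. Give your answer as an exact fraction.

Average speed = (total path length)/(elapsed time); on a piecewise-linear x-t graph the path length is Σ|Δx|.
0–3 s: |Δx| = |0 − 6| = 6 m
3–4 s: |Δx| = |-2 − 0| = 2 m
4–10 s: |Δx| = |3 − -2| = 5 m
10–16 s: |Δx| = |7 − 3| = 4 m
16–18 s: |Δx| = |9 − 7| = 2 m
Total path = 19 m; average speed = 19/18 = 19/18 m/s.

19/18 m/s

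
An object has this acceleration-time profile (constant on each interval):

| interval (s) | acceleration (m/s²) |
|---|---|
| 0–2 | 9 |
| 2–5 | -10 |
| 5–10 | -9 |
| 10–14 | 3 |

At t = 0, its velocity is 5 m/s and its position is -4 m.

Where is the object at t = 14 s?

On each constant-a segment, Δv = aΔt and Δx = v₀Δt + ½aΔt²; chain segment to segment.
0–2 s: v starts 5 m/s; Δx = 5·2 + ½·9·2² = 28 m; v ends 23 m/s.
2–5 s: v starts 23 m/s; Δx = 23·3 + ½·-10·3² = 24 m; v ends -7 m/s.
5–10 s: v starts -7 m/s; Δx = -7·5 + ½·-9·5² = -147.5 m; v ends -52 m/s.
10–14 s: v starts -52 m/s; Δx = -52·4 + ½·3·4² = -184 m; v ends -40 m/s.
x(14) = -4 + Σ Δx = -283.5 m.

-283.5 m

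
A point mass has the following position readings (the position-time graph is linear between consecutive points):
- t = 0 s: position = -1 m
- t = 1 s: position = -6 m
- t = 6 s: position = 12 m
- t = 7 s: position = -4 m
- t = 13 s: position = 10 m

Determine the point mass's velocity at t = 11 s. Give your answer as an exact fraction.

7/3 m/s

Velocity is the slope of the x-t graph on 7–13 s: (10 − -4)/(13 − 7) = 7/3 m/s.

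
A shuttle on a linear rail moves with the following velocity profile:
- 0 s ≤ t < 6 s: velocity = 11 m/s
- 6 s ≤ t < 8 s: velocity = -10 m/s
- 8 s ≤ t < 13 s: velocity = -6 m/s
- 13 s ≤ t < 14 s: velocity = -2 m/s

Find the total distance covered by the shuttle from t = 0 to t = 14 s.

Total distance travelled is ∫|v| dt — sum the magnitudes of each area piece.
0–6 s: |11| × 6 = 66 m
6–8 s: |-10| × 2 = 20 m
8–13 s: |-6| × 5 = 30 m
13–14 s: |-2| × 1 = 2 m
Total distance = 118 m

118 m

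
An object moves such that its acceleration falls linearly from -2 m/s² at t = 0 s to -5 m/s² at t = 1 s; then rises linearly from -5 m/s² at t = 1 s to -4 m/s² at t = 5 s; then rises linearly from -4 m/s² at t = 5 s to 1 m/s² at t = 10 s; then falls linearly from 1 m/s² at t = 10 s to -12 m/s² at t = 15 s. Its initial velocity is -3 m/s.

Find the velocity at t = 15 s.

Δv equals the area under the a-t graph; then v = v₀ + Δv.
0–1 s: ½(-2 + -5)(1) = -3.5 m/s
1–5 s: ½(-5 + -4)(4) = -18 m/s
5–10 s: ½(-4 + 1)(5) = -7.5 m/s
10–15 s: ½(1 + -12)(5) = -27.5 m/s
Δv = -56.5 m/s, so v(15) = -3 + (-56.5) = -59.5 m/s.

-59.5 m/s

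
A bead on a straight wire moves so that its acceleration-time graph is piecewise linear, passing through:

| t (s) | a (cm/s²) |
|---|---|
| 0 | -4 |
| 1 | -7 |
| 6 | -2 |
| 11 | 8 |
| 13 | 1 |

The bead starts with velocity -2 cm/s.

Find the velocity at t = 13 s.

-6 cm/s

Δv equals the area under the a-t graph; then v = v₀ + Δv.
0–1 s: ½(-4 + -7)(1) = -5.5 cm/s
1–6 s: ½(-7 + -2)(5) = -22.5 cm/s
6–11 s: ½(-2 + 8)(5) = 15 cm/s
11–13 s: ½(8 + 1)(2) = 9 cm/s
Δv = -4 cm/s, so v(13) = -2 + (-4) = -6 cm/s.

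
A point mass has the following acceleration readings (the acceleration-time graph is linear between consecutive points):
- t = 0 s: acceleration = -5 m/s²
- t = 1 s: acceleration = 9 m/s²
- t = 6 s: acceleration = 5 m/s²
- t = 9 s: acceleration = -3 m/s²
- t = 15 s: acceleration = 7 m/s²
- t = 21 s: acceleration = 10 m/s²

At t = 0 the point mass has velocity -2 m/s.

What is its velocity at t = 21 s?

101 m/s

Δv equals the area under the a-t graph; then v = v₀ + Δv.
0–1 s: ½(-5 + 9)(1) = 2 m/s
1–6 s: ½(9 + 5)(5) = 35 m/s
6–9 s: ½(5 + -3)(3) = 3 m/s
9–15 s: ½(-3 + 7)(6) = 12 m/s
15–21 s: ½(7 + 10)(6) = 51 m/s
Δv = 103 m/s, so v(21) = -2 + (103) = 101 m/s.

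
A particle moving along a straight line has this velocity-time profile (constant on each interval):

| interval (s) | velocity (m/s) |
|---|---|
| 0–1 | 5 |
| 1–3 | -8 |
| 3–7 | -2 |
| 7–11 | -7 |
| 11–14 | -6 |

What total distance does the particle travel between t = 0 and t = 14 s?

Total distance travelled is ∫|v| dt — sum the magnitudes of each area piece.
0–1 s: |5| × 1 = 5 m
1–3 s: |-8| × 2 = 16 m
3–7 s: |-2| × 4 = 8 m
7–11 s: |-7| × 4 = 28 m
11–14 s: |-6| × 3 = 18 m
Total distance = 75 m

75 m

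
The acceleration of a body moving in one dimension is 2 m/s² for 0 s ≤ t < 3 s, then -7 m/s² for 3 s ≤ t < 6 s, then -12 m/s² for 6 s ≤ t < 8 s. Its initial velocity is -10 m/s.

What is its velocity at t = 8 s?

Δv equals the area under the a-t graph; then v = v₀ + Δv.
0–3 s: 2 × 3 = 6 m/s
3–6 s: -7 × 3 = -21 m/s
6–8 s: -12 × 2 = -24 m/s
Δv = -39 m/s, so v(8) = -10 + (-39) = -49 m/s.

-49 m/s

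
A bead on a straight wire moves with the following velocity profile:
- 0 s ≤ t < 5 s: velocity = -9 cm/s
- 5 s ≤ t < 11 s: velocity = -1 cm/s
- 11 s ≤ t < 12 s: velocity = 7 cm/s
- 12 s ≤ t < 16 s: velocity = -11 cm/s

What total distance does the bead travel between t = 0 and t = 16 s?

Total distance travelled is ∫|v| dt — sum the magnitudes of each area piece.
0–5 s: |-9| × 5 = 45 cm
5–11 s: |-1| × 6 = 6 cm
11–12 s: |7| × 1 = 7 cm
12–16 s: |-11| × 4 = 44 cm
Total distance = 102 cm

102 cm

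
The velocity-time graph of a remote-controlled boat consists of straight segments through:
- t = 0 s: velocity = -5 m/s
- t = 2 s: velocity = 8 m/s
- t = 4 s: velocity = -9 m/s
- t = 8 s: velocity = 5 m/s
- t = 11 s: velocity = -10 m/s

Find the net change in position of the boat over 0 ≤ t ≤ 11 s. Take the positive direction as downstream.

-13.5 m

Net displacement equals the area under the velocity-time graph (areas below the axis count negative).
0–2 s: ½(-5 + 8)(2) = 3 m
2–4 s: ½(8 + -9)(2) = -1 m
4–8 s: ½(-9 + 5)(4) = -8 m
8–11 s: ½(5 + -10)(3) = -7.5 m
Net displacement = -13.5 m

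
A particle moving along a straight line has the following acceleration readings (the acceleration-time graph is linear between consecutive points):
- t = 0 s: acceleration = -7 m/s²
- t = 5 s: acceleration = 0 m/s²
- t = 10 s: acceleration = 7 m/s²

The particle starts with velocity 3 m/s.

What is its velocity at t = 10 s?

3 m/s

Δv equals the area under the a-t graph; then v = v₀ + Δv.
0–5 s: ½(-7 + 0)(5) = -17.5 m/s
5–10 s: ½(0 + 7)(5) = 17.5 m/s
Δv = 0 m/s, so v(10) = 3 + (0) = 3 m/s.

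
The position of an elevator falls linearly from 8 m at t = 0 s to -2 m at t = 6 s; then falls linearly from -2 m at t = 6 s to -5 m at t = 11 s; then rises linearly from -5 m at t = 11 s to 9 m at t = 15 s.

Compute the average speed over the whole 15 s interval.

Average speed = (total path length)/(elapsed time); on a piecewise-linear x-t graph the path length is Σ|Δx|.
0–6 s: |Δx| = |-2 − 8| = 10 m
6–11 s: |Δx| = |-5 − -2| = 3 m
11–15 s: |Δx| = |9 − -5| = 14 m
Total path = 27 m; average speed = 27/15 = 1.8 m/s.

1.8 m/s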